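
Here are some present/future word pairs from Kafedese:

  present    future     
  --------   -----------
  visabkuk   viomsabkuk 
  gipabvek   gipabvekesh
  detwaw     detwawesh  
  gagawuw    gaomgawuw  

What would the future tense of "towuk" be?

toomwuk

gagawuw and detwaw both end in -w yet inflect differently (gaomgawuw, detwawesh), so the final letter is not what conditions the rule; the last vowel is.
"towuk" has last vowel 'u'. The stems whose last vowel is 'u' (gagawuw → gaomgawuw, visabkuk → viomsabkuk) insert -om- after the first vowel.
The other pattern: stems whose last vowel is 'a' or 'e' add -esh.
So towuk → toomwuk.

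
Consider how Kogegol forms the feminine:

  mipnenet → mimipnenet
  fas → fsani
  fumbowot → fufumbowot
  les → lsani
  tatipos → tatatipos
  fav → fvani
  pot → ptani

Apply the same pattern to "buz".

bzani

tatipos and les both end in -s yet inflect differently (tatatipos, lsani), so the final letter is not what conditions the rule; the number of vowels is.
"buz" has 1 vowel. The stems with 1 vowel (les → lsani, fav → fvani, pot → ptani) delete the last vowel and add -ani.
The other pattern: stems with 3 vowels repeat the first consonant+vowel as a prefix.
So buz → bzani.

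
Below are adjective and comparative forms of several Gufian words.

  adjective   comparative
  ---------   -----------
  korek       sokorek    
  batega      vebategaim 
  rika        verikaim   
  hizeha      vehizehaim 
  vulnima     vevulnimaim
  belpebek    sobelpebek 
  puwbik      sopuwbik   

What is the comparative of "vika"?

vevikaim

"vika" ends in -a. The stems ending in -a (vulnima → vevulnimaim, rika → verikaim, batega → vebategaim) add ve- … -im around the stem.
So vika → vevikaim.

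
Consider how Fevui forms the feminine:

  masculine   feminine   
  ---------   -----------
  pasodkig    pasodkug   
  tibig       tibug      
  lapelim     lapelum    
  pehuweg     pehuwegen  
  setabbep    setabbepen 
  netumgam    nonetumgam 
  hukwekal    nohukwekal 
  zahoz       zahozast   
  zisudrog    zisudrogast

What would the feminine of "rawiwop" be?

rawiwopast

pasodkig and pehuweg both end in -g yet inflect differently (pasodkug, pehuwegen), so the final letter is not what conditions the rule; the last vowel is.
"rawiwop" has last vowel 'o'. The stems whose last vowel is 'o' (zahoz → zahozast, zisudrog → zisudrogast) add -ast.
So rawiwop → rawiwopast.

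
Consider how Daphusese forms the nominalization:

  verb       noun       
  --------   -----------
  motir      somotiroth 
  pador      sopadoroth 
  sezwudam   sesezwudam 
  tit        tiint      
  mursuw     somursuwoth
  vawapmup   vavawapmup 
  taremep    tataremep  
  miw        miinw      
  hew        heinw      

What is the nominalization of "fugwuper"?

fufugwuper

hew and mursuw both end in -w yet inflect differently (heinw, somursuwoth), so the final letter is not what conditions the rule; the number of vowels is.
"fugwuper" has 3 vowels. The stems with 3 vowels (vawapmup → vavawapmup, taremep → tataremep, sezwudam → sesezwudam) repeat the first consonant+vowel as a prefix.
The other patterns: stems with 1 vowel insert -in- after the first vowel; stems with 2 vowels add so- … -oth around the stem.
So fugwuper → fufugwuper.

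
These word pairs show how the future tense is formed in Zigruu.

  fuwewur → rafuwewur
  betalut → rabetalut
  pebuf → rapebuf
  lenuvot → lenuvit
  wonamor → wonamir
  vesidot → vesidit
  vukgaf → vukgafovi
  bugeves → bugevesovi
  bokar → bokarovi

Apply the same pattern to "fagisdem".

betalut and lenuvot both end in -t yet inflect differently (rabetalut, lenuvit), so the final letter is not what conditions the rule; the last vowel is.
"fagisdem" has last vowel 'e'. The one such stem in the data (bugeves → bugevesovi) adds -ovi, so the same rule applies.
So fagisdem → fagisdemovi.

fagisdemovi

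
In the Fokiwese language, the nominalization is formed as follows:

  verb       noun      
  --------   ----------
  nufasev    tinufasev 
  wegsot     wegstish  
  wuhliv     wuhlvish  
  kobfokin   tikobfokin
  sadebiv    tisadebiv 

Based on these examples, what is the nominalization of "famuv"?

sadebiv and wuhliv both end in -v yet inflect differently (tisadebiv, wuhlvish), so the final letter is not what conditions the rule; the number of vowels is.
"famuv" has 2 vowels. The stems with 2 vowels (wuhliv → wuhlvish, wegsot → wegstish) delete the last vowel and add -ish.
So famuv → famvish.

famvish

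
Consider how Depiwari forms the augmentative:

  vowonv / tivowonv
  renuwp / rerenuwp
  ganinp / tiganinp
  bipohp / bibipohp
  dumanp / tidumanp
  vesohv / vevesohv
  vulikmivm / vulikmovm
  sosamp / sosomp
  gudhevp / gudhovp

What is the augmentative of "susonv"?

ganinp and bipohp both end in -p yet inflect differently (tiganinp, bibipohp), so the final letter is not what conditions the rule; the second-to-last letter is.
"susonv" has second-to-last letter 'n'. The stems whose second-to-last letter is 'n' (vowonv → tivowonv, ganinp → tiganinp, dumanp → tidumanp) add the prefix ti-.
The other patterns: stems whose second-to-last letter is 'h' or 'w' repeat the first consonant+vowel as a prefix; stems whose second-to-last letter is 'm' or 'v' change the last vowel to 'o'.
So susonv → tisusonv.

tisusonv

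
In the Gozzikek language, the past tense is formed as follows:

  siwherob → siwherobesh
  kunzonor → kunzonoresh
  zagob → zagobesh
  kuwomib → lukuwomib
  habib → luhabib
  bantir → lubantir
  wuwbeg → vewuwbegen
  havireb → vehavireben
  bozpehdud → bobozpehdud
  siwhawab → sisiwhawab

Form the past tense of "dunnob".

siwherob and kuwomib both end in -b yet inflect differently (siwherobesh, lukuwomib), so the final letter is not what conditions the rule; the last vowel is.
"dunnob" has last vowel 'o'. The stems whose last vowel is 'o' (siwherob → siwherobesh, kunzonor → kunzonoresh, zagob → zagobesh) add -esh.
The other patterns: stems whose last vowel is 'i' add the prefix lu-; stems whose last vowel is 'e' add ve- … -en around the stem; stems whose last vowel is 'a' or 'u' repeat the first consonant+vowel as a prefix.
So dunnob → dunnobesh.

dunnobesh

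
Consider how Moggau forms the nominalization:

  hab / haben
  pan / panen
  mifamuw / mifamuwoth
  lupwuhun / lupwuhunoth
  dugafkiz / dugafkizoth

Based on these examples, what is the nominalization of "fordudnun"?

lupwuhun and pan both end in -n yet inflect differently (lupwuhunoth, panen), so the final letter is not what conditions the rule; the number of vowels is.
"fordudnun" has 3 vowels. The stems with 3 vowels (dugafkiz → dugafkizoth, mifamuw → mifamuwoth, lupwuhun → lupwuhunoth) add -oth.
The other pattern: stems with 1 vowel add -en.
So fordudnun → fordudnunoth.

fordudnunoth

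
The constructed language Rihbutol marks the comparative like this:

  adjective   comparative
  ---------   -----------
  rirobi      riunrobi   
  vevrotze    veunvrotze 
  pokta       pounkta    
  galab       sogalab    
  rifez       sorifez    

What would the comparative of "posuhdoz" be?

pokta and galab both have last vowel 'a' yet inflect differently (pounkta, sogalab), so the last vowel is not what conditions the rule; whether the stem ends in a vowel or a consonant is.
"posuhdoz" ends in a consonant. The stems ending in a consonant (galab → sogalab, rifez → sorifez) add the prefix so-.
The other pattern: stems ending in a vowel insert -un- after the first vowel.
So posuhdoz → soposuhdoz.

soposuhdoz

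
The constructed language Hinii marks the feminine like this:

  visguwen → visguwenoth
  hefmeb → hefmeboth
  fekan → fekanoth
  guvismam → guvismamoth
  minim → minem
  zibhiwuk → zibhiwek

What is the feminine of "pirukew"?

pirukewoth

guvismam and minim both end in -m yet inflect differently (guvismamoth, minem), so the final letter is not what conditions the rule; the last vowel is.
"pirukew" has last vowel 'e'. The stems whose last vowel is 'e' (visguwen → visguwenoth, hefmeb → hefmeboth) add -oth.
The other pattern: stems whose last vowel is 'i' or 'u' change the last vowel to 'e'.
So pirukew → pirukewoth.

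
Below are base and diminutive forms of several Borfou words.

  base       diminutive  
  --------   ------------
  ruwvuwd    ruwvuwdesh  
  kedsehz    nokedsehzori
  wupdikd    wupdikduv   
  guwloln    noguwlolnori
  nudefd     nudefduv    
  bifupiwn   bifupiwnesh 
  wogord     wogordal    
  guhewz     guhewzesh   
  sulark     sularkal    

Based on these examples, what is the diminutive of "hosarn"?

hosarnal

guwloln and bifupiwn both end in -n yet inflect differently (noguwlolnori, bifupiwnesh), so the final letter is not what conditions the rule; the second-to-last letter is.
"hosarn" has second-to-last letter 'r'. The stems whose second-to-last letter is 'r' (wogord → wogordal, sulark → sularkal) add -al.
So hosarn → hosarnal.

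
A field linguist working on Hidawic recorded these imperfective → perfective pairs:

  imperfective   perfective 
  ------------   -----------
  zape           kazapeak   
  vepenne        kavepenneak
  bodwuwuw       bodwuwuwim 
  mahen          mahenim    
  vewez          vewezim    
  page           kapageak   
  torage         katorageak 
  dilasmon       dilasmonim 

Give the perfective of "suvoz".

torage and vewez both have last vowel 'e' yet inflect differently (katorageak, vewezim), so the last vowel is not what conditions the rule; the final letter is.
"suvoz" ends in -z. The one such stem in the data (vewez → vewezim) adds -im, so the same rule applies.
The other pattern: stems ending in -e add ka- … -ak around the stem.
So suvoz → suvozim.

suvozim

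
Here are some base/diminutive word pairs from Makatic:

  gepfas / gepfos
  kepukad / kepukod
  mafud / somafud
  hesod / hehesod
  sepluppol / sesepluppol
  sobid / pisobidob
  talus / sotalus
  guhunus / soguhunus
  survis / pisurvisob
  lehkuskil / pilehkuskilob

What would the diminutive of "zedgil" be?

"zedgil" has last vowel 'i'. The stems whose last vowel is 'i' (survis → pisurvisob, lehkuskil → pilehkuskilob, sobid → pisobidob) add pi- … -ob around the stem.
So zedgil → pizedgilob.

pizedgilob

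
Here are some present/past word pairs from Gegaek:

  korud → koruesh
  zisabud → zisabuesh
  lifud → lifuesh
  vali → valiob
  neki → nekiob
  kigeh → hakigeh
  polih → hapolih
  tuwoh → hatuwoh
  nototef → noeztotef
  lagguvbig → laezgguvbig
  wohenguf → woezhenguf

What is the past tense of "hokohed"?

vali and polih both have last vowel 'i' yet inflect differently (valiob, hapolih), so the last vowel is not what conditions the rule; the final letter is.
"hokohed" ends in -d. The stems ending in -d (korud → koruesh, zisabud → zisabuesh, lifud → lifuesh) drop the final letter and add -esh.
The other patterns: stems ending in -i add -ob; stems ending in -h add the prefix ha-; stems ending in -f or -g insert -ez- after the first vowel.
So hokohed → hokoheesh.

hokoheesh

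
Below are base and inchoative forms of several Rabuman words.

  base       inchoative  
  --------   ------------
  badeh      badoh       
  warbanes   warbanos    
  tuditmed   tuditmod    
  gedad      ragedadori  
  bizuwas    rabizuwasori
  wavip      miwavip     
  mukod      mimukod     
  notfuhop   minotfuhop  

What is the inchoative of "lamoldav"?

ralamoldavori

tuditmed and gedad both end in -d yet inflect differently (tuditmod, ragedadori), so the final letter is not what conditions the rule; the last vowel is.
"lamoldav" has last vowel 'a'. The stems whose last vowel is 'a' (gedad → ragedadori, bizuwas → rabizuwasori) add ra- … -ori around the stem.
The other patterns: stems whose last vowel is 'e' change the last vowel to 'o'; stems whose last vowel is 'i' or 'o' add the prefix mi-.
So lamoldav → ralamoldavori.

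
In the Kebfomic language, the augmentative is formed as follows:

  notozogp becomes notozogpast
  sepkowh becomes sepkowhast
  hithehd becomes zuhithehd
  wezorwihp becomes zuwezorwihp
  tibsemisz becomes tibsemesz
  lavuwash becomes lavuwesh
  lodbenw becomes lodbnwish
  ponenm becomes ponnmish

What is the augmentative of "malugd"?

notozogp and wezorwihp both end in -p yet inflect differently (notozogpast, zuwezorwihp), so the final letter is not what conditions the rule; the second-to-last letter is.
"malugd" has second-to-last letter 'g'. The one such stem in the data (notozogp → notozogpast) adds -ast, so the same rule applies.
So malugd → malugdast.

malugdast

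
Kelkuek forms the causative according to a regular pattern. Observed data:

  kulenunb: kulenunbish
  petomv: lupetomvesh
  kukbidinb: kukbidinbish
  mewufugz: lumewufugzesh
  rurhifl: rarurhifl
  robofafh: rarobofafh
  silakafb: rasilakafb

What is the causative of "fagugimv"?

silakafb and kulenunb both end in -b yet inflect differently (rasilakafb, kulenunbish), so the final letter is not what conditions the rule; the second-to-last letter is.
"fagugimv" has second-to-last letter 'm'. The one such stem in the data (petomv → lupetomvesh) adds lu- … -esh around the stem, so the same rule applies.
So fagugimv → lufagugimvesh.

lufagugimvesh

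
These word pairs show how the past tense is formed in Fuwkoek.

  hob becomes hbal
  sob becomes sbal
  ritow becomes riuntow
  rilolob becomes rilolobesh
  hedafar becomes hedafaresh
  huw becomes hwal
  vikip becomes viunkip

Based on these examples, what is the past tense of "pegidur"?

huw and ritow both end in -w yet inflect differently (hwal, riuntow), so the final letter is not what conditions the rule; the number of vowels is.
"pegidur" has 3 vowels. The stems with 3 vowels (hedafar → hedafaresh, rilolob → rilolobesh) add -esh.
So pegidur → pegiduresh.

pegiduresh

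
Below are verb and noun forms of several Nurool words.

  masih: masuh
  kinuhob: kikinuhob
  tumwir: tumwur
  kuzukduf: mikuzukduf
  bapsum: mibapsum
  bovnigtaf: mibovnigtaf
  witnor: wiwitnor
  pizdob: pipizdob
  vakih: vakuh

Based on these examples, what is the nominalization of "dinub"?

witnor and tumwir both end in -r yet inflect differently (wiwitnor, tumwur), so the final letter is not what conditions the rule; the last vowel is.
"dinub" has last vowel 'u'. The stems whose last vowel is 'u' (kuzukduf → mikuzukduf, bapsum → mibapsum) add the prefix mi-.
So dinub → midinub.

midinub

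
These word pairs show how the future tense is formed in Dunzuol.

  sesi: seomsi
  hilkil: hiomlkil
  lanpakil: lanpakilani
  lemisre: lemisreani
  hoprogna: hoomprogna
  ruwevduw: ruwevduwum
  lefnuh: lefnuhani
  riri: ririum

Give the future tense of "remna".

remnaum

riri and sesi both end in -i yet inflect differently (ririum, seomsi), so the final letter is not what conditions the rule; the first letter is.
"remna" begins with r-. The stems beginning with r- (riri → ririum, ruwevduw → ruwevduwum) add -um.
The other patterns: stems beginning with l- add -ani; stems beginning with h- or s- insert -om- after the first vowel.
So remna → remnaum.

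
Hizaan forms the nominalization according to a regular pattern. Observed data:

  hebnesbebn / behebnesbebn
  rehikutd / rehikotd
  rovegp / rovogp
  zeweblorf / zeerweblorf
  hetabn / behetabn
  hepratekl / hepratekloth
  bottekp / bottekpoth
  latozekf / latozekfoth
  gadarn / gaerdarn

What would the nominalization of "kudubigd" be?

kudubogd

"kudubigd" has second-to-last letter 'g'. The one such stem in the data (rovegp → rovogp) changes the last vowel to 'o' (as does rehikutd), so the same rule applies.
The other patterns: stems whose second-to-last letter is 'r' insert -er- after the first vowel; stems whose second-to-last letter is 'k' add -oth; stems whose second-to-last letter is 'b' add the prefix be-.
So kudubigd → kudubogd.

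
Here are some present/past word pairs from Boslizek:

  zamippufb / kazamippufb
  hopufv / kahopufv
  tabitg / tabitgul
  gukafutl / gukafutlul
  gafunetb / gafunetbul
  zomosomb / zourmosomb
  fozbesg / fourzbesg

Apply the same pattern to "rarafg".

zamippufb and gafunetb both end in -b yet inflect differently (kazamippufb, gafunetbul), so the final letter is not what conditions the rule; the second-to-last letter is.
"rarafg" has second-to-last letter 'f'. The stems whose second-to-last letter is 'f' (zamippufb → kazamippufb, hopufv → kahopufv) add the prefix ka-.
The other patterns: stems whose second-to-last letter is 't' add -ul; stems whose second-to-last letter is 'm' or 's' insert -ur- after the first vowel.
So rarafg → kararafg.

kararafg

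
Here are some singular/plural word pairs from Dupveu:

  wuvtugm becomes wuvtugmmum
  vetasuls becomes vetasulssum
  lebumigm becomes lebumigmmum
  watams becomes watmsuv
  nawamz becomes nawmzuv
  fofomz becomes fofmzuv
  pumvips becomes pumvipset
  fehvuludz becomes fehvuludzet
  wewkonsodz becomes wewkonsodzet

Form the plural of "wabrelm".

vetasuls and watams both end in -s yet inflect differently (vetasulssum, watmsuv), so the final letter is not what conditions the rule; the second-to-last letter is.
"wabrelm" has second-to-last letter 'l'. The one such stem in the data (vetasuls → vetasulssum) doubles the final consonant and adds -um (as do wuvtugm, lebumigm), so the same rule applies.
The other patterns: stems whose second-to-last letter is 'm' delete the last vowel and add -uv; stems whose second-to-last letter is 'd' or 'p' add -et.
So wabrelm → wabrelmmum.

wabrelmmum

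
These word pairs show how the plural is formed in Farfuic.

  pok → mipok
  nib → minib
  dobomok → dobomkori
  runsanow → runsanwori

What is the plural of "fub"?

mifub

dobomok and pok both end in -k yet inflect differently (dobomkori, mipok), so the final letter is not what conditions the rule; the number of vowels is.
"fub" has 1 vowel. The stems with 1 vowel (nib → minib, pok → mipok) add the prefix mi-.
The other pattern: stems with 3 vowels delete the last vowel and add -ori.
So fub → mifub.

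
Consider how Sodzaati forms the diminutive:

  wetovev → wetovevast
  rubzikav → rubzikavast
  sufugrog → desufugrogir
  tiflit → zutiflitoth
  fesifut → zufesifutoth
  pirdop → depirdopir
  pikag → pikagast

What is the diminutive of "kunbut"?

pikag and sufugrog both end in -g yet inflect differently (pikagast, desufugrogir), so the final letter is not what conditions the rule; the last vowel is.
"kunbut" has last vowel 'u'. The one such stem in the data (fesifut → zufesifutoth) adds zu- … -oth around the stem, so the same rule applies.
The other patterns: stems whose last vowel is 'a' or 'e' add -ast; stems whose last vowel is 'o' add de- … -ir around the stem.
So kunbut → zukunbutoth.

zukunbutoth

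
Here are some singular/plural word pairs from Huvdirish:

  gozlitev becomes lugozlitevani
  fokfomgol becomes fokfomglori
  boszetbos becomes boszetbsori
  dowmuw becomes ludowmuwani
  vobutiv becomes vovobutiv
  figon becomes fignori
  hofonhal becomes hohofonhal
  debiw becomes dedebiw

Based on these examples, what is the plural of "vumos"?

vumsori

"vumos" has last vowel 'o'. The stems whose last vowel is 'o' (boszetbos → boszetbsori, figon → fignori, fokfomgol → fokfomglori) delete the last vowel and add -ori.
So vumos → vumsori.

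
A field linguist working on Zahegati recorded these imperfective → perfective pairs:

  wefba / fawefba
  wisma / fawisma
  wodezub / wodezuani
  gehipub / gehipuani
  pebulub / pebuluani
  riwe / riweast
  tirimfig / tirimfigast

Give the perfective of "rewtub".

rewtuani

wefba and wodezub both begin with w- yet inflect differently (fawefba, wodezuani), so the first letter is not what conditions the rule; the final letter is.
"rewtub" ends in -b. The stems ending in -b (wodezub → wodezuani, gehipub → gehipuani, pebulub → pebuluani) drop the final letter and add -ani.
The other patterns: stems ending in -a add the prefix fa-; stems ending in -e or -g add -ast.
So rewtub → rewtuani.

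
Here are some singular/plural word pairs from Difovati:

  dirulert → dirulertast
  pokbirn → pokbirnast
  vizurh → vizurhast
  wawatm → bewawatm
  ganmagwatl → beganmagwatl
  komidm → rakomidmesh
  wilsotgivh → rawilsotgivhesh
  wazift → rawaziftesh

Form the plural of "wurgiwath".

bewurgiwath

wawatm and komidm both end in -m yet inflect differently (bewawatm, rakomidmesh), so the final letter is not what conditions the rule; the second-to-last letter is.
"wurgiwath" has second-to-last letter 't'. The stems whose second-to-last letter is 't' (wawatm → bewawatm, ganmagwatl → beganmagwatl) add the prefix be-.
The other patterns: stems whose second-to-last letter is 'r' add -ast; stems whose second-to-last letter is 'd', 'f' or 'v' add ra- … -esh around the stem.
So wurgiwath → bewurgiwath.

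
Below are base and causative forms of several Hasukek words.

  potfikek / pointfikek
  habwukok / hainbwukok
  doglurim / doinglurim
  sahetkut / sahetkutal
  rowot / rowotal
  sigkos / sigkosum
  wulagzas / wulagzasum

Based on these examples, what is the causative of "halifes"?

halifesum

"halifes" ends in -s. The stems ending in -s (sigkos → sigkosum, wulagzas → wulagzasum) add -um.
So halifes → halifesum.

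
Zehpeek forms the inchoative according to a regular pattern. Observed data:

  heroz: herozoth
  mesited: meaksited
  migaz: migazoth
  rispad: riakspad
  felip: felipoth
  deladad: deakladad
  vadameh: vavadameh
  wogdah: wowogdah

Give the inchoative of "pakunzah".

mesited and vadameh both have last vowel 'e' yet inflect differently (meaksited, vavadameh), so the last vowel is not what conditions the rule; the final letter is.
"pakunzah" ends in -h. The stems ending in -h (vadameh → vavadameh, wogdah → wowogdah) repeat the first consonant+vowel as a prefix.
So pakunzah → papakunzah.

papakunzah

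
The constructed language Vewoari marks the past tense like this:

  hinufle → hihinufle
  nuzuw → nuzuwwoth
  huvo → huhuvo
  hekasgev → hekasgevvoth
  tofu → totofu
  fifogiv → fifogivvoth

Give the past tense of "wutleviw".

"wutleviw" ends in a consonant. The stems ending in a consonant (hekasgev → hekasgevvoth, fifogiv → fifogivvoth, nuzuw → nuzuwwoth) double the final consonant and add -oth.
So wutleviw → wutleviwwoth.

wutleviwwoth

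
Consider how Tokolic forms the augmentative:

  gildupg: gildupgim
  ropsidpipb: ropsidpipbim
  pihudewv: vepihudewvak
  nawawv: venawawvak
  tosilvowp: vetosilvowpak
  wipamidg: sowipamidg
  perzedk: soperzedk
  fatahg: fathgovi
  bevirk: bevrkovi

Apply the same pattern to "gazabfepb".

gazabfepbim

gildupg and wipamidg both end in -g yet inflect differently (gildupgim, sowipamidg), so the final letter is not what conditions the rule; the second-to-last letter is.
"gazabfepb" has second-to-last letter 'p'. The stems whose second-to-last letter is 'p' (gildupg → gildupgim, ropsidpipb → ropsidpipbim) add -im.
So gazabfepb → gazabfepbim.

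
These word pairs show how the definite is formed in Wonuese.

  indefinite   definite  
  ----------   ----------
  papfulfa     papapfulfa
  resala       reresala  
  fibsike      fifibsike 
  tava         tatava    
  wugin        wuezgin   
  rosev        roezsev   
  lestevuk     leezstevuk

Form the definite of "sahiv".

saezhiv

fibsike and rosev both have last vowel 'e' yet inflect differently (fifibsike, roezsev), so the last vowel is not what conditions the rule; whether the stem ends in a vowel or a consonant is.
"sahiv" ends in a consonant. The stems ending in a consonant (wugin → wuezgin, rosev → roezsev, lestevuk → leezstevuk) insert -ez- after the first vowel.
The other pattern: stems ending in a vowel repeat the first consonant+vowel as a prefix.
So sahiv → saezhiv.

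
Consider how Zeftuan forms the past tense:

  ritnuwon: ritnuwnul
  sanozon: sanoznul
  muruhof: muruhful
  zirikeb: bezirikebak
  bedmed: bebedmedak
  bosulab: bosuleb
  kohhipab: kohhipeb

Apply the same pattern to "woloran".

woloren

"woloran" has last vowel 'a'. The stems whose last vowel is 'a' (bosulab → bosuleb, kohhipab → kohhipeb) change the last vowel to 'e'.
So woloran → woloren.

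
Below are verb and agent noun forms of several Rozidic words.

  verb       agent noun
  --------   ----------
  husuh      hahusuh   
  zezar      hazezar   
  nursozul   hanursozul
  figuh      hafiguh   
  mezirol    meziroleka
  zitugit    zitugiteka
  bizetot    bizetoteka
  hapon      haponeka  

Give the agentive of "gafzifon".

gafzifoneka

nursozul and mezirol both end in -l yet inflect differently (hanursozul, meziroleka), so the final letter is not what conditions the rule; the last vowel is.
"gafzifon" has last vowel 'o'. The stems whose last vowel is 'o' (mezirol → meziroleka, bizetot → bizetoteka, hapon → haponeka) add -eka.
The other pattern: stems whose last vowel is 'a' or 'u' add the prefix ha-.
So gafzifon → gafzifoneka.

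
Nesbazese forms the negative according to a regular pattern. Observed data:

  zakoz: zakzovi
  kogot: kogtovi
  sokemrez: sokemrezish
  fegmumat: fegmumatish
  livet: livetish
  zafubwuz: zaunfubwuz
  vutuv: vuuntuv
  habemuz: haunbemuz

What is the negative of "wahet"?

wahetish

zakoz and sokemrez both end in -z yet inflect differently (zakzovi, sokemrezish), so the final letter is not what conditions the rule; the last vowel is.
"wahet" has last vowel 'e'. The stems whose last vowel is 'e' (sokemrez → sokemrezish, livet → livetish) add -ish.
So wahet → wahetish.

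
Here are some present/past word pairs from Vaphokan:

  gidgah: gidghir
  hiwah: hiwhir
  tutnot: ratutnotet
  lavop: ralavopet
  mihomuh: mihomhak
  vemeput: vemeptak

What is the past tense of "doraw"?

dorwir

"doraw" has last vowel 'a'. The stems whose last vowel is 'a' (gidgah → gidghir, hiwah → hiwhir) delete the last vowel and add -ir.
The other patterns: stems whose last vowel is 'o' add ra- … -et around the stem; stems whose last vowel is 'u' delete the last vowel and add -ak.
So doraw → dorwir.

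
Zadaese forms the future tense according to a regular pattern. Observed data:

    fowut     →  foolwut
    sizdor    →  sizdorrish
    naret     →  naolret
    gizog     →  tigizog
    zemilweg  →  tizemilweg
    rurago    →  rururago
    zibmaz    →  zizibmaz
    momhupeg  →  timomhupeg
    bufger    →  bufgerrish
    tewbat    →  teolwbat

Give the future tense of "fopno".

naret and zemilweg both have last vowel 'e' yet inflect differently (naolret, tizemilweg), so the last vowel is not what conditions the rule; the final letter is.
"fopno" ends in -o. The one such stem in the data (rurago → rururago) repeats the first consonant+vowel as a prefix (as does zibmaz), so the same rule applies.
The other patterns: stems ending in -t insert -ol- after the first vowel; stems ending in -g add the prefix ti-; stems ending in -r double the final consonant and add -ish.
So fopno → fofopno.

fofopno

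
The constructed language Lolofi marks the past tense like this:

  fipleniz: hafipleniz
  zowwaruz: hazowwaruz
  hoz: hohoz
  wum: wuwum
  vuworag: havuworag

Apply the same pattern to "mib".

"mib" has 1 vowel. The stems with 1 vowel (wum → wuwum, hoz → hohoz) repeat the first consonant+vowel as a prefix.
The other pattern: stems with 3 vowels add the prefix ha-.
So mib → mimib.

mimib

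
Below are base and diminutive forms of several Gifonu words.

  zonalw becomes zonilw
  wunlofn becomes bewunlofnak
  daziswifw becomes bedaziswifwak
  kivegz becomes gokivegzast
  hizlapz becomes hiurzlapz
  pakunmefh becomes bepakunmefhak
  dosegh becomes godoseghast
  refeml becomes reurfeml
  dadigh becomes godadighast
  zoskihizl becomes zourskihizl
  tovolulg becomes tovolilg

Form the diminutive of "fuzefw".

befuzefwak

dadigh and pakunmefh both end in -h yet inflect differently (godadighast, bepakunmefhak), so the final letter is not what conditions the rule; the second-to-last letter is.
"fuzefw" has second-to-last letter 'f'. The stems whose second-to-last letter is 'f' (wunlofn → bewunlofnak, pakunmefh → bepakunmefhak, daziswifw → bedaziswifwak) add be- … -ak around the stem.
So fuzefw → befuzefwak.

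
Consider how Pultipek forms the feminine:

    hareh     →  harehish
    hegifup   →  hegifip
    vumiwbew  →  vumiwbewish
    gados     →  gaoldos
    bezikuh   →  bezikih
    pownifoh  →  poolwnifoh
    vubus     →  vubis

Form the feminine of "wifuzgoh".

wiolfuzgoh

gados and vubus both end in -s yet inflect differently (gaoldos, vubis), so the final letter is not what conditions the rule; the last vowel is.
"wifuzgoh" has last vowel 'o'. The stems whose last vowel is 'o' (gados → gaoldos, pownifoh → poolwnifoh) insert -ol- after the first vowel.
So wifuzgoh → wiolfuzgoh.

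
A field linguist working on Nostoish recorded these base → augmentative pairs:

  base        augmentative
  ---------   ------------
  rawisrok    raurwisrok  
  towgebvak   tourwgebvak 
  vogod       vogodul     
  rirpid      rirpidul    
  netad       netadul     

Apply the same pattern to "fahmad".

rawisrok and vogod both have last vowel 'o' yet inflect differently (raurwisrok, vogodul), so the last vowel is not what conditions the rule; the final letter is.
"fahmad" ends in -d. The stems ending in -d (vogod → vogodul, rirpid → rirpidul, netad → netadul) add -ul.
So fahmad → fahmadul.

fahmadul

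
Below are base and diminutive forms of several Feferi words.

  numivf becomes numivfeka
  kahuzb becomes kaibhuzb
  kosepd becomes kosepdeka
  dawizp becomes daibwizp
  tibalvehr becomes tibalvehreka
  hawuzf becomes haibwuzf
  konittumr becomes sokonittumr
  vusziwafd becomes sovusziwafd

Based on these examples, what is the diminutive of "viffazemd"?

"viffazemd" has second-to-last letter 'm'. The one such stem in the data (konittumr → sokonittumr) adds the prefix so-, so the same rule applies.
So viffazemd → soviffazemd.

soviffazemd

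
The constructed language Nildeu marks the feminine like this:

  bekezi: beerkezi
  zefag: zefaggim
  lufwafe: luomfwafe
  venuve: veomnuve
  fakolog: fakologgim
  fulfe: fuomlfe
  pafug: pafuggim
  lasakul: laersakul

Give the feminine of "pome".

poomme

pafug and lasakul both have last vowel 'u' yet inflect differently (pafuggim, laersakul), so the last vowel is not what conditions the rule; the final letter is.
"pome" ends in -e. The stems ending in -e (venuve → veomnuve, lufwafe → luomfwafe, fulfe → fuomlfe) insert -om- after the first vowel.
So pome → poomme.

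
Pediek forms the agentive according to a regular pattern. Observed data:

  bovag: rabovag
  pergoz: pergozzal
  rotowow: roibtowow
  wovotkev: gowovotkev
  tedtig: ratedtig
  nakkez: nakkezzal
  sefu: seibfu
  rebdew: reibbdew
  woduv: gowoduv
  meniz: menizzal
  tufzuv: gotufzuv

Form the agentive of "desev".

godesev

nakkez and wovotkev both have last vowel 'e' yet inflect differently (nakkezzal, gowovotkev), so the last vowel is not what conditions the rule; the final letter is.
"desev" ends in -v. The stems ending in -v (wovotkev → gowovotkev, tufzuv → gotufzuv, woduv → gowoduv) add the prefix go-.
So desev → godesev.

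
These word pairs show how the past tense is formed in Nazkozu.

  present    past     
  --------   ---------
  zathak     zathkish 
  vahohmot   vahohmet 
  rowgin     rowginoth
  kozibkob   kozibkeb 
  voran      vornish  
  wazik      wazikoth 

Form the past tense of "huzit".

"huzit" has last vowel 'i'. The stems whose last vowel is 'i' (wazik → wazikoth, rowgin → rowginoth) add -oth.
So huzit → huzitoth.

huzitoth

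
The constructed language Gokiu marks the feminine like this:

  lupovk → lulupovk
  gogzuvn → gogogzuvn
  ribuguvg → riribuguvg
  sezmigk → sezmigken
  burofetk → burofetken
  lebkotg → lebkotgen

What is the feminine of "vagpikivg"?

vavagpikivg

lupovk and sezmigk both end in -k yet inflect differently (lulupovk, sezmigken), so the final letter is not what conditions the rule; the second-to-last letter is.
"vagpikivg" has second-to-last letter 'v'. The stems whose second-to-last letter is 'v' (lupovk → lulupovk, gogzuvn → gogogzuvn, ribuguvg → riribuguvg) repeat the first consonant+vowel as a prefix.
The other pattern: stems whose second-to-last letter is 'g' or 't' add -en.
So vagpikivg → vavagpikivg.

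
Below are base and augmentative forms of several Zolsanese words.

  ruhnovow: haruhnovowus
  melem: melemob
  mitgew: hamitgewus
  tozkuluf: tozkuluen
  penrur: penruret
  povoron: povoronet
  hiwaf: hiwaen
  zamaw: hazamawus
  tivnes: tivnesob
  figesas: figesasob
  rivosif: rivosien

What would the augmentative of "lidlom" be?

zamaw and figesas both have last vowel 'a' yet inflect differently (hazamawus, figesasob), so the last vowel is not what conditions the rule; the final letter is.
"lidlom" ends in -m. The one such stem in the data (melem → melemob) adds -ob, so the same rule applies.
The other patterns: stems ending in -w add ha- … -us around the stem; stems ending in -f drop the final letter and add -en; stems ending in -n or -r add -et.
So lidlom → lidlomob.

lidlomob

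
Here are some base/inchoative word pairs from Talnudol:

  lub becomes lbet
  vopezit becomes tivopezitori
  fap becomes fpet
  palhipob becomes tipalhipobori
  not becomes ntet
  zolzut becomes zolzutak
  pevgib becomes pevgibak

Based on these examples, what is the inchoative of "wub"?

"wub" has 1 vowel. The stems with 1 vowel (not → ntet, fap → fpet, lub → lbet) delete the last vowel and add -et.
The other patterns: stems with 2 vowels add -ak; stems with 3 vowels add ti- … -ori around the stem.
So wub → wbet.

wbet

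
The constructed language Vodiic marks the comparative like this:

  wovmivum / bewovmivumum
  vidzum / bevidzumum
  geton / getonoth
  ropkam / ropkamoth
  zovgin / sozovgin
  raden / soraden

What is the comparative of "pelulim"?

wovmivum and ropkam both end in -m yet inflect differently (bewovmivumum, ropkamoth), so the final letter is not what conditions the rule; the last vowel is.
"pelulim" has last vowel 'i'. The one such stem in the data (zovgin → sozovgin) adds the prefix so-, so the same rule applies.
The other patterns: stems whose last vowel is 'u' add be- … -um around the stem; stems whose last vowel is 'a' or 'o' add -oth.
So pelulim → sopelulim.

sopelulim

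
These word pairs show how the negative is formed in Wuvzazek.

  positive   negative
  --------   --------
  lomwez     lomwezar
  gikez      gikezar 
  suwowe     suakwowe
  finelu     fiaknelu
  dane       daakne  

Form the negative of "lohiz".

lohizar

lomwez and suwowe both have last vowel 'e' yet inflect differently (lomwezar, suakwowe), so the last vowel is not what conditions the rule; whether the stem ends in a vowel or a consonant is.
"lohiz" ends in a consonant. The stems ending in a consonant (lomwez → lomwezar, gikez → gikezar) add -ar.
The other pattern: stems ending in a vowel insert -ak- after the first vowel.
So lohiz → lohizar.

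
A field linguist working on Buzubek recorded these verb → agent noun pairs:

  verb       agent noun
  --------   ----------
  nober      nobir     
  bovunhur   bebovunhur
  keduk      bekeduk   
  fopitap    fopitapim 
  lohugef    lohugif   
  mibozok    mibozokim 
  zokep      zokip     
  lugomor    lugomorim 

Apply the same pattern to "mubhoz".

bovunhur and nober both end in -r yet inflect differently (bebovunhur, nobir), so the final letter is not what conditions the rule; the last vowel is.
"mubhoz" has last vowel 'o'. The stems whose last vowel is 'o' (mibozok → mibozokim, lugomor → lugomorim) add -im.
The other patterns: stems whose last vowel is 'u' add the prefix be-; stems whose last vowel is 'e' change the last vowel to 'i'.
So mubhoz → mubhozim.

mubhozim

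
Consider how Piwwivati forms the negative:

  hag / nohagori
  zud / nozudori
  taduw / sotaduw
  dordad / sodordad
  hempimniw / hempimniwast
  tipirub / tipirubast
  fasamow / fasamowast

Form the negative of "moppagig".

"moppagig" has 3 vowels. The stems with 3 vowels (hempimniw → hempimniwast, tipirub → tipirubast, fasamow → fasamowast) add -ast.
So moppagig → moppagigast.

moppagigast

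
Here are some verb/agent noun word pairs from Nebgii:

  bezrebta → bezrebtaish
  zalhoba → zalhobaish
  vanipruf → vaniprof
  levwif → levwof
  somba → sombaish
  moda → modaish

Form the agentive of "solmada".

solmadaish

vanipruf and zalhoba both have 3 vowels yet inflect differently (vaniprof, zalhobaish), so the number of vowels is not what conditions the rule; whether the stem ends in a vowel or a consonant is.
"solmada" ends in a vowel. The stems ending in a vowel (zalhoba → zalhobaish, bezrebta → bezrebtaish, somba → sombaish) add -ish.
The other pattern: stems ending in a consonant change the last vowel to 'o'.
So solmada → solmadaish.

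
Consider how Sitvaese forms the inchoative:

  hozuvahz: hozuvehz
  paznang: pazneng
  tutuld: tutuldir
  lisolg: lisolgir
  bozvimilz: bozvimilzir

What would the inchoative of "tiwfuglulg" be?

tiwfuglulgir

lisolg and paznang both end in -g yet inflect differently (lisolgir, pazneng), so the final letter is not what conditions the rule; the second-to-last letter is.
"tiwfuglulg" has second-to-last letter 'l'. The stems whose second-to-last letter is 'l' (tutuld → tutuldir, lisolg → lisolgir, bozvimilz → bozvimilzir) add -ir.
The other pattern: stems whose second-to-last letter is 'h' or 'n' change the last vowel to 'e'.
So tiwfuglulg → tiwfuglulgir.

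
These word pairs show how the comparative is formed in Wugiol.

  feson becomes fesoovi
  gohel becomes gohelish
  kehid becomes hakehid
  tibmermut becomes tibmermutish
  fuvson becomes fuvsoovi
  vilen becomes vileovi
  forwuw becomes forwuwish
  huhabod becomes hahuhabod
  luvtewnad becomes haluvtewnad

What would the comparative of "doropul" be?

fuvson and huhabod both have last vowel 'o' yet inflect differently (fuvsoovi, hahuhabod), so the last vowel is not what conditions the rule; the final letter is.
"doropul" ends in -l. The one such stem in the data (gohel → gohelish) adds -ish, so the same rule applies.
The other patterns: stems ending in -n drop the final letter and add -ovi; stems ending in -d add the prefix ha-.
So doropul → doropulish.

doropulish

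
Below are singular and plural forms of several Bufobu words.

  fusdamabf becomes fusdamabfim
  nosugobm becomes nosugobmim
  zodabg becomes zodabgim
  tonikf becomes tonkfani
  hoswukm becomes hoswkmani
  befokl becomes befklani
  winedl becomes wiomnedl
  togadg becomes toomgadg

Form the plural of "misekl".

fusdamabf and tonikf both end in -f yet inflect differently (fusdamabfim, tonkfani), so the final letter is not what conditions the rule; the second-to-last letter is.
"misekl" has second-to-last letter 'k'. The stems whose second-to-last letter is 'k' (tonikf → tonkfani, hoswukm → hoswkmani, befokl → befklani) delete the last vowel and add -ani.
So misekl → misklani.

misklani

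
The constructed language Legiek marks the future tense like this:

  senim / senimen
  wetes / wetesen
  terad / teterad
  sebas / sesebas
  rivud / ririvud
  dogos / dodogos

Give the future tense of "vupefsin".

wetes and sebas both end in -s yet inflect differently (wetesen, sesebas), so the final letter is not what conditions the rule; the last vowel is.
"vupefsin" has last vowel 'i'. The one such stem in the data (senim → senimen) adds -en, so the same rule applies.
The other pattern: stems whose last vowel is 'a', 'o' or 'u' repeat the first consonant+vowel as a prefix.
So vupefsin → vupefsinen.

vupefsinen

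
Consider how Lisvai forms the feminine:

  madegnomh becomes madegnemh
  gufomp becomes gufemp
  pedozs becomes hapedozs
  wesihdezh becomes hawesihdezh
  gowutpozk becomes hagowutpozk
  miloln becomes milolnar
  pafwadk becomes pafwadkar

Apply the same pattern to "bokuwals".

bokuwalsar

madegnomh and wesihdezh both end in -h yet inflect differently (madegnemh, hawesihdezh), so the final letter is not what conditions the rule; the second-to-last letter is.
"bokuwals" has second-to-last letter 'l'. The one such stem in the data (miloln → milolnar) adds -ar, so the same rule applies.
So bokuwals → bokuwalsar.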